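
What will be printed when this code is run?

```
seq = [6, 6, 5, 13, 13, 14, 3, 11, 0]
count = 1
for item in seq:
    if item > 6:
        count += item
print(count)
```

52

item=6: not >6
item=6: not >6
item=5: not >6
item=13: >6, count = 1+13 = 14
item=13: >6, count = 14+13 = 27
item=14: >6, count = 27+14 = 41
item=3: not >6
item=11: >6, count = 41+11 = 52
item=0: not >6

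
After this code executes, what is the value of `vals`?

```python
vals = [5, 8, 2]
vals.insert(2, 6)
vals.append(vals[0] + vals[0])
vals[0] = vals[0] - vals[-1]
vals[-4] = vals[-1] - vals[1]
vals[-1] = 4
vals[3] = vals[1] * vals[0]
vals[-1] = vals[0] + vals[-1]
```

[-5, 2, 6, -10, -1]

insert 6 at 2 → [5, 8, 6, 2]
append vals[0]+vals[0] = 5+5 = 10 → [5, 8, 6, 2, 10]
vals[0] = vals[0]-vals[-1] = 5-10 = -5 → [-5, 8, 6, 2, 10]
vals[-4] = vals[-1]-vals[1] = 10-8 = 2 → [-5, 2, 6, 2, 10]
vals[-1] = 4 → [-5, 2, 6, 2, 4]
vals[3] = vals[1]*vals[0] = 2*(-5) = -10 → [-5, 2, 6, -10, 4]
vals[-1] = vals[0]+vals[-1] = (-5)+4 = -1 → [-5, 2, 6, -10, -1]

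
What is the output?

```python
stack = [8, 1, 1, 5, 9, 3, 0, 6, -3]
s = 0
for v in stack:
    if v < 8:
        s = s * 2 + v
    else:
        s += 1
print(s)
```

353

v=8: not <8, s = 0+1 = 1
v=1: <8, s = 1*2+1 = 3
v=1: <8, s = 3*2+1 = 7
v=5: <8, s = 7*2+5 = 19
v=9: not <8, s = 19+1 = 20
v=3: <8, s = 20*2+3 = 43
v=0: <8, s = 43*2+0 = 86
v=6: <8, s = 86*2+6 = 178
v=-3: <8, s = 178*2+(-3) = 353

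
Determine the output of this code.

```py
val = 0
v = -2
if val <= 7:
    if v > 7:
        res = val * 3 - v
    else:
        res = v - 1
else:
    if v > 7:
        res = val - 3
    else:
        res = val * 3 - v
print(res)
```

-3

val=0, v=-2
val <= 7 is True; v > 7 is False
→ res = v - 1 = -3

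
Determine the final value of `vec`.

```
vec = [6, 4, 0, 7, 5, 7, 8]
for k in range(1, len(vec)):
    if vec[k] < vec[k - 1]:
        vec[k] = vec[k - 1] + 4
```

[6, 10, 14, 18, 22, 26, 30]

k=1: 4<6, vec[1] = 6+4 = 10 → [6, 10, 0, 7, 5, 7, 8]
k=2: 0<10, vec[2] = 10+4 = 14 → [6, 10, 14, 7, 5, 7, 8]
k=3: 7<14, vec[3] = 14+4 = 18 → [6, 10, 14, 18, 5, 7, 8]
k=4: 5<18, vec[4] = 18+4 = 22 → [6, 10, 14, 18, 22, 7, 8]
k=5: 7<22, vec[5] = 22+4 = 26 → [6, 10, 14, 18, 22, 26, 8]
k=6: 8<26, vec[6] = 26+4 = 30 → [6, 10, 14, 18, 22, 26, 30]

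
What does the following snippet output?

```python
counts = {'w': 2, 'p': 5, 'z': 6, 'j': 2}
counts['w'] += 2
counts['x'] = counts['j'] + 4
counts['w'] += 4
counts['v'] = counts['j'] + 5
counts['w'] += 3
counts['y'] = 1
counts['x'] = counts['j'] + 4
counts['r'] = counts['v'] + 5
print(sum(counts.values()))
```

counts['w'] = 2+2 = 4 → {'w': 4, 'p': 5, 'z': 6, 'j': 2}
counts['x'] = counts['j']+4 = 6 → {'w': 4, 'p': 5, 'z': 6, 'j': 2, 'x': 6}
counts['w'] = 4+4 = 8 → {'w': 8, 'p': 5, 'z': 6, 'j': 2, 'x': 6}
counts['v'] = counts['j']+5 = 7 → {'w': 8, 'p': 5, 'z': 6, 'j': 2, 'x': 6, 'v': 7}
counts['w'] = 8+3 = 11 → {'w': 11, 'p': 5, 'z': 6, 'j': 2, 'x': 6, 'v': 7}
counts['y'] = 1 → {'w': 11, 'p': 5, 'z': 6, 'j': 2, 'x': 6, 'v': 7, 'y': 1}
counts['x'] = counts['j']+4 = 6 → {'w': 11, 'p': 5, 'z': 6, 'j': 2, 'x': 6, 'v': 7, 'y': 1}
counts['r'] = counts['v']+5 = 12 → {'w': 11, 'p': 5, 'z': 6, 'j': 2, 'x': 6, 'v': 7, 'y': 1, 'r': 12}
sum of values = 50

50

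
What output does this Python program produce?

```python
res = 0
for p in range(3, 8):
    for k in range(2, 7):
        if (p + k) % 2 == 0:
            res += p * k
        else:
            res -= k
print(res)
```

188

p=3,k=2: odd sum, res = 0-2 = -2
p=3,k=3: even sum, res = (-2)+9 = 7
p=3,k=4: odd sum, res = 7-4 = 3
p=3,k=5: even sum, res = 3+15 = 18
p=3,k=6: odd sum, res = 18-6 = 12
p=4,k=2: even sum, res = 12+8 = 20
p=4,k=3: odd sum, res = 20-3 = 17
p=4,k=4: even sum, res = 17+16 = 33
p=4,k=5: odd sum, res = 33-5 = 28
p=4,k=6: even sum, res = 28+24 = 52
p=5,k=2: odd sum, res = 52-2 = 50
p=5,k=3: even sum, res = 50+15 = 65
p=5,k=4: odd sum, res = 65-4 = 61
p=5,k=5: even sum, res = 61+25 = 86
p=5,k=6: odd sum, res = 86-6 = 80
p=6,k=2: even sum, res = 80+12 = 92
p=6,k=3: odd sum, res = 92-3 = 89
p=6,k=4: even sum, res = 89+24 = 113
p=6,k=5: odd sum, res = 113-5 = 108
p=6,k=6: even sum, res = 108+36 = 144
p=7,k=2: odd sum, res = 144-2 = 142
p=7,k=3: even sum, res = 142+21 = 163
p=7,k=4: odd sum, res = 163-4 = 159
p=7,k=5: even sum, res = 159+35 = 194
p=7,k=6: odd sum, res = 194-6 = 188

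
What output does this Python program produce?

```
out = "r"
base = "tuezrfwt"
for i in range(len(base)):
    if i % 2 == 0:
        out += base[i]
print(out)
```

i=0: add 't' → 'rt'
i=1: skip
i=2: add 'e' → 'rte'
i=3: skip
i=4: add 'r' → 'rter'
i=5: skip
i=6: add 'w' → 'rterw'
i=7: skip

rterw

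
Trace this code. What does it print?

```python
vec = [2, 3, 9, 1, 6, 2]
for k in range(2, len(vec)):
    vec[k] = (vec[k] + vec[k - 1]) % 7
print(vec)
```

[2, 3, 5, 6, 5, 0]

k=2: vec[2] = (9+3)%7 = 5 → [2, 3, 5, 1, 6, 2]
k=3: vec[3] = (1+5)%7 = 6 → [2, 3, 5, 6, 6, 2]
k=4: vec[4] = (6+6)%7 = 5 → [2, 3, 5, 6, 5, 2]
k=5: vec[5] = (2+5)%7 = 0 → [2, 3, 5, 6, 5, 0]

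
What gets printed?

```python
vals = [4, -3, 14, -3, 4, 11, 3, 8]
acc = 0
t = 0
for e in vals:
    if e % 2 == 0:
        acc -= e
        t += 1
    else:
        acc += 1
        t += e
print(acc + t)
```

e=4: even, acc = 0-4 = -4; t=1
e=-3: not even, acc = (-4)+1 = -3; t=-2
e=14: even, acc = (-3)-14 = -17; t=-1
e=-3: not even, acc = (-17)+1 = -16; t=-4
e=4: even, acc = (-16)-4 = -20; t=-3
e=11: not even, acc = (-20)+1 = -19; t=8
e=3: not even, acc = (-19)+1 = -18; t=11
e=8: even, acc = (-18)-8 = -26; t=12
acc+t = (-26)+12 = -14

-14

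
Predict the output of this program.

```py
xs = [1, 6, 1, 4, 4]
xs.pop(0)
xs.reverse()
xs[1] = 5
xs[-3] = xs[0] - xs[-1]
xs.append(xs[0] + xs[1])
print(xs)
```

[4, -2, 1, 6, 2]

pop(0) removes 1 → [6, 1, 4, 4]
reverse → [4, 4, 1, 6]
xs[1] = 5 → [4, 5, 1, 6]
xs[-3] = xs[0]-xs[-1] = 4-6 = -2 → [4, -2, 1, 6]
append xs[0]+xs[1] = 4+(-2) = 2 → [4, -2, 1, 6, 2]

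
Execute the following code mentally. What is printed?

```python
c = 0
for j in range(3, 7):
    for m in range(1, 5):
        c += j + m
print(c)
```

112

j=3,m=1: c = 0+4 = 4
j=3,m=2: c = 4+5 = 9
j=3,m=3: c = 9+6 = 15
j=3,m=4: c = 15+7 = 22
j=4,m=1: c = 22+5 = 27
j=4,m=2: c = 27+6 = 33
j=4,m=3: c = 33+7 = 40
j=4,m=4: c = 40+8 = 48
j=5,m=1: c = 48+6 = 54
j=5,m=2: c = 54+7 = 61
j=5,m=3: c = 61+8 = 69
j=5,m=4: c = 69+9 = 78
j=6,m=1: c = 78+7 = 85
j=6,m=2: c = 85+8 = 93
j=6,m=3: c = 93+9 = 102
j=6,m=4: c = 102+10 = 112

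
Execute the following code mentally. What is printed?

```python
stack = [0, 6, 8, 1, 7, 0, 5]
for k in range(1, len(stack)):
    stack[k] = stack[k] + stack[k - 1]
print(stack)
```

k=1: stack[1] = 6+0 = 6 → [0, 6, 8, 1, 7, 0, 5]
k=2: stack[2] = 8+6 = 14 → [0, 6, 14, 1, 7, 0, 5]
k=3: stack[3] = 1+14 = 15 → [0, 6, 14, 15, 7, 0, 5]
k=4: stack[4] = 7+15 = 22 → [0, 6, 14, 15, 22, 0, 5]
k=5: stack[5] = 0+22 = 22 → [0, 6, 14, 15, 22, 22, 5]
k=6: stack[6] = 5+22 = 27 → [0, 6, 14, 15, 22, 22, 27]

[0, 6, 14, 15, 22, 22, 27]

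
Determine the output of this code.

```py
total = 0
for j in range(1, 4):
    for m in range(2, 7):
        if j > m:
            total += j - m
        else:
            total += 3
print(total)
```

j=1,m=2: not 1>2, total = 0+3 = 3
j=1,m=3: not 1>3, total = 3+3 = 6
j=1,m=4: not 1>4, total = 6+3 = 9
j=1,m=5: not 1>5, total = 9+3 = 12
j=1,m=6: not 1>6, total = 12+3 = 15
j=2,m=2: not 2>2, total = 15+3 = 18
j=2,m=3: not 2>3, total = 18+3 = 21
j=2,m=4: not 2>4, total = 21+3 = 24
j=2,m=5: not 2>5, total = 24+3 = 27
j=2,m=6: not 2>6, total = 27+3 = 30
j=3,m=2: 3>2, total = 30+1 = 31
j=3,m=3: not 3>3, total = 31+3 = 34
j=3,m=4: not 3>4, total = 34+3 = 37
j=3,m=5: not 3>5, total = 37+3 = 40
j=3,m=6: not 3>6, total = 40+3 = 43

43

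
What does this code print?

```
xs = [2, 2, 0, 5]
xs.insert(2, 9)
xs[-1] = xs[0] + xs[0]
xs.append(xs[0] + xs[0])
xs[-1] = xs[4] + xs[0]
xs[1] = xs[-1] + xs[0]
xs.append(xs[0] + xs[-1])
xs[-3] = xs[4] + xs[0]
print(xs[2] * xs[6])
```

insert 9 at 2 → [2, 2, 9, 0, 5]
xs[-1] = xs[0]+xs[0] = 2+2 = 4 → [2, 2, 9, 0, 4]
append xs[0]+xs[0] = 2+2 = 4 → [2, 2, 9, 0, 4, 4]
xs[-1] = xs[4]+xs[0] = 4+2 = 6 → [2, 2, 9, 0, 4, 6]
xs[1] = xs[-1]+xs[0] = 6+2 = 8 → [2, 8, 9, 0, 4, 6]
append xs[0]+xs[-1] = 2+6 = 8 → [2, 8, 9, 0, 4, 6, 8]
xs[-3] = xs[4]+xs[0] = 4+2 = 6 → [2, 8, 9, 0, 6, 6, 8]
xs[2]*xs[6] = 9*8 = 72

72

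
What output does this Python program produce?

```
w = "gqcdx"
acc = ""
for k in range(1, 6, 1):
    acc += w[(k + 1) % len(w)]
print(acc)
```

cdxgq

k=1: add w[2]='c' → 'c'
k=2: add w[3]='d' → 'cd'
k=3: add w[4]='x' → 'cdx'
k=4: add w[0]='g' → 'cdxg'
k=5: add w[1]='q' → 'cdxgq'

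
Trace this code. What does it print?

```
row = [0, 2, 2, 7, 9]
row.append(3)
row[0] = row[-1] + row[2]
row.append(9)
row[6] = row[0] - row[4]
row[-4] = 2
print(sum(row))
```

append 3 → [0, 2, 2, 7, 9, 3]
row[0] = row[-1]+row[2] = 3+2 = 5 → [5, 2, 2, 7, 9, 3]
append 9 → [5, 2, 2, 7, 9, 3, 9]
row[6] = row[0]-row[4] = 5-9 = -4 → [5, 2, 2, 7, 9, 3, -4]
row[-4] = 2 → [5, 2, 2, 2, 9, 3, -4]
sum = 19

19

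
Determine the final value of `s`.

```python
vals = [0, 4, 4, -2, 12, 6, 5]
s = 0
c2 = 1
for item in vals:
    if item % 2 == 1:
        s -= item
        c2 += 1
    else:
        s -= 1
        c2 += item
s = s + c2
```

15

item=0: not odd, s = 0-1 = -1; c2=1
item=4: not odd, s = (-1)-1 = -2; c2=5
item=4: not odd, s = (-2)-1 = -3; c2=9
item=-2: not odd, s = (-3)-1 = -4; c2=7
item=12: not odd, s = (-4)-1 = -5; c2=19
item=6: not odd, s = (-5)-1 = -6; c2=25
item=5: odd, s = (-6)-5 = -11; c2=26
s+c2 = (-11)+26 = 15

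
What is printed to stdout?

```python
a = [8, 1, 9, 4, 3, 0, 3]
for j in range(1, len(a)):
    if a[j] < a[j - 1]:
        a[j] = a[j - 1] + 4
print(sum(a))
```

j=1: 1<8, a[1] = 8+4 = 12 → [8, 12, 9, 4, 3, 0, 3]
j=2: 9<12, a[2] = 12+4 = 16 → [8, 12, 16, 4, 3, 0, 3]
j=3: 4<16, a[3] = 16+4 = 20 → [8, 12, 16, 20, 3, 0, 3]
j=4: 3<20, a[4] = 20+4 = 24 → [8, 12, 16, 20, 24, 0, 3]
j=5: 0<24, a[5] = 24+4 = 28 → [8, 12, 16, 20, 24, 28, 3]
j=6: 3<28, a[6] = 28+4 = 32 → [8, 12, 16, 20, 24, 28, 32]
sum = 140

140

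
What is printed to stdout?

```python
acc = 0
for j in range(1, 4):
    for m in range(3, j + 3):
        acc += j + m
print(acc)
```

j=1,m=3: acc = 0+4 = 4
j=2,m=3: acc = 4+5 = 9
j=2,m=4: acc = 9+6 = 15
j=3,m=3: acc = 15+6 = 21
j=3,m=4: acc = 21+7 = 28
j=3,m=5: acc = 28+8 = 36

36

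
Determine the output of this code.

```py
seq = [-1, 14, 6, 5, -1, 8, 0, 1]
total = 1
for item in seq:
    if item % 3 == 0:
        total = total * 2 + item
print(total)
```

item=-1: not %3==0
item=14: not %3==0
item=6: %3==0, total = 1*2+6 = 8
item=5: not %3==0
item=-1: not %3==0
item=8: not %3==0
item=0: %3==0, total = 8*2+0 = 16
item=1: not %3==0

16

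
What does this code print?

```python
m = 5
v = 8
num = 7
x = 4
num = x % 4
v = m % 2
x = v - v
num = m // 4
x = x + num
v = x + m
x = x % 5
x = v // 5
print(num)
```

num = 4%4 = 0
v = 5%2 = 1
x = 1-1 = 0
num = 5//4 = 1
x = 0+1 = 1
v = 1+5 = 6
x = 1%5 = 1
x = 6//5 = 1

1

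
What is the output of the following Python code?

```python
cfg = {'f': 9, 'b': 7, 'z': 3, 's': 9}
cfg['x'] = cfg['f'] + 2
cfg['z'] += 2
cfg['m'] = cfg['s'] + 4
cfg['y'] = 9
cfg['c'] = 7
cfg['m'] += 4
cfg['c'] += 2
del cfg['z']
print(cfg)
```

cfg['x'] = cfg['f']+2 = 11 → {'f': 9, 'b': 7, 'z': 3, 's': 9, 'x': 11}
cfg['z'] = 3+2 = 5 → {'f': 9, 'b': 7, 'z': 5, 's': 9, 'x': 11}
cfg['m'] = cfg['s']+4 = 13 → {'f': 9, 'b': 7, 'z': 5, 's': 9, 'x': 11, 'm': 13}
cfg['y'] = 9 → {'f': 9, 'b': 7, 'z': 5, 's': 9, 'x': 11, 'm': 13, 'y': 9}
cfg['c'] = 7 → {'f': 9, 'b': 7, 'z': 5, 's': 9, 'x': 11, 'm': 13, 'y': 9, 'c': 7}
cfg['m'] = 13+4 = 17 → {'f': 9, 'b': 7, 'z': 5, 's': 9, 'x': 11, 'm': 17, 'y': 9, 'c': 7}
cfg['c'] = 7+2 = 9 → {'f': 9, 'b': 7, 'z': 5, 's': 9, 'x': 11, 'm': 17, 'y': 9, 'c': 9}
del 'z' → {'f': 9, 'b': 7, 's': 9, 'x': 11, 'm': 17, 'y': 9, 'c': 9}

{'f': 9, 'b': 7, 's': 9, 'x': 11, 'm': 17, 'y': 9, 'c': 9}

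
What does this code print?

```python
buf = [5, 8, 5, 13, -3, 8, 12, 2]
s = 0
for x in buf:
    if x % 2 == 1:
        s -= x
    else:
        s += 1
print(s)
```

-16

x=5: odd, s = 0-5 = -5
x=8: not odd, s = (-5)+1 = -4
x=5: odd, s = (-4)-5 = -9
x=13: odd, s = (-9)-13 = -22
x=-3: odd, s = (-22)-(-3) = -19
x=8: not odd, s = (-19)+1 = -18
x=12: not odd, s = (-18)+1 = -17
x=2: not odd, s = (-17)+1 = -16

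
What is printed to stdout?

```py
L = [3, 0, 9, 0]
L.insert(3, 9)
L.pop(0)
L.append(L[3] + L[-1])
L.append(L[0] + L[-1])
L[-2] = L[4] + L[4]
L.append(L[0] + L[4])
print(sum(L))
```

18

insert 9 at 3 → [3, 0, 9, 9, 0]
pop(0) removes 3 → [0, 9, 9, 0]
append L[3]+L[-1] = 0+0 = 0 → [0, 9, 9, 0, 0]
append L[0]+L[-1] = 0+0 = 0 → [0, 9, 9, 0, 0, 0]
L[-2] = L[4]+L[4] = 0+0 = 0 → [0, 9, 9, 0, 0, 0]
append L[0]+L[4] = 0+0 = 0 → [0, 9, 9, 0, 0, 0, 0]
sum = 18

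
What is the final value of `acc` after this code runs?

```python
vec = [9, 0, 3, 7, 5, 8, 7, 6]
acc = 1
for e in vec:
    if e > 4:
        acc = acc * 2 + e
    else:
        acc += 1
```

620

e=9: >4, acc = 1*2+9 = 11
e=0: not >4, acc = 11+1 = 12
e=3: not >4, acc = 12+1 = 13
e=7: >4, acc = 13*2+7 = 33
e=5: >4, acc = 33*2+5 = 71
e=8: >4, acc = 71*2+8 = 150
e=7: >4, acc = 150*2+7 = 307
e=6: >4, acc = 307*2+6 = 620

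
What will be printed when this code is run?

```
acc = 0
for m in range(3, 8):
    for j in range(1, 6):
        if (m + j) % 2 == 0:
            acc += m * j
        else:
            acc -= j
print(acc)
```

159

m=3,j=1: even sum, acc = 0+3 = 3
m=3,j=2: odd sum, acc = 3-2 = 1
m=3,j=3: even sum, acc = 1+9 = 10
m=3,j=4: odd sum, acc = 10-4 = 6
m=3,j=5: even sum, acc = 6+15 = 21
m=4,j=1: odd sum, acc = 21-1 = 20
m=4,j=2: even sum, acc = 20+8 = 28
m=4,j=3: odd sum, acc = 28-3 = 25
m=4,j=4: even sum, acc = 25+16 = 41
m=4,j=5: odd sum, acc = 41-5 = 36
m=5,j=1: even sum, acc = 36+5 = 41
m=5,j=2: odd sum, acc = 41-2 = 39
m=5,j=3: even sum, acc = 39+15 = 54
m=5,j=4: odd sum, acc = 54-4 = 50
m=5,j=5: even sum, acc = 50+25 = 75
m=6,j=1: odd sum, acc = 75-1 = 74
m=6,j=2: even sum, acc = 74+12 = 86
m=6,j=3: odd sum, acc = 86-3 = 83
m=6,j=4: even sum, acc = 83+24 = 107
m=6,j=5: odd sum, acc = 107-5 = 102
m=7,j=1: even sum, acc = 102+7 = 109
m=7,j=2: odd sum, acc = 109-2 = 107
m=7,j=3: even sum, acc = 107+21 = 128
m=7,j=4: odd sum, acc = 128-4 = 124
m=7,j=5: even sum, acc = 124+35 = 159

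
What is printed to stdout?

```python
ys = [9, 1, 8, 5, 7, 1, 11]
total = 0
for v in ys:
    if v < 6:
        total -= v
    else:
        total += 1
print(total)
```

v=9: not <6, total = 0+1 = 1
v=1: <6, total = 1-1 = 0
v=8: not <6, total = 0+1 = 1
v=5: <6, total = 1-5 = -4
v=7: not <6, total = (-4)+1 = -3
v=1: <6, total = (-3)-1 = -4
v=11: not <6, total = (-4)+1 = -3

-3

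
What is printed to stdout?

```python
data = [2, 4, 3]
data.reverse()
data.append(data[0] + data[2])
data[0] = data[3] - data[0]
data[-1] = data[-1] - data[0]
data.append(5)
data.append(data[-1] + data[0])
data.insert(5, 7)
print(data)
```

[2, 4, 2, 3, 5, 7, 7]

reverse → [3, 4, 2]
append data[0]+data[2] = 3+2 = 5 → [3, 4, 2, 5]
data[0] = data[3]-data[0] = 5-3 = 2 → [2, 4, 2, 5]
data[-1] = data[-1]-data[0] = 5-2 = 3 → [2, 4, 2, 3]
append 5 → [2, 4, 2, 3, 5]
append data[-1]+data[0] = 5+2 = 7 → [2, 4, 2, 3, 5, 7]
insert 7 at 5 → [2, 4, 2, 3, 5, 7, 7]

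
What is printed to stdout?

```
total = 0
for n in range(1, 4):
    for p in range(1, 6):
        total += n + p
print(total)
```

75

n=1,p=1: total = 0+2 = 2
n=1,p=2: total = 2+3 = 5
n=1,p=3: total = 5+4 = 9
n=1,p=4: total = 9+5 = 14
n=1,p=5: total = 14+6 = 20
n=2,p=1: total = 20+3 = 23
n=2,p=2: total = 23+4 = 27
n=2,p=3: total = 27+5 = 32
n=2,p=4: total = 32+6 = 38
n=2,p=5: total = 38+7 = 45
n=3,p=1: total = 45+4 = 49
n=3,p=2: total = 49+5 = 54
n=3,p=3: total = 54+6 = 60
n=3,p=4: total = 60+7 = 67
n=3,p=5: total = 67+8 = 75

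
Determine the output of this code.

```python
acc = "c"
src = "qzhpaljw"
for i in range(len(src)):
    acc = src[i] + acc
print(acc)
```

i=0: prepend 'q' → 'qc'
i=1: prepend 'z' → 'zqc'
i=2: prepend 'h' → 'hzqc'
i=3: prepend 'p' → 'phzqc'
i=4: prepend 'a' → 'aphzqc'
i=5: prepend 'l' → 'laphzqc'
i=6: prepend 'j' → 'jlaphzqc'
i=7: prepend 'w' → 'wjlaphzqc'

wjlaphzqc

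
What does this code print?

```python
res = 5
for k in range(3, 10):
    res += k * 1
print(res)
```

k=3: res = 5+3*1 = 8
k=4: res = 8+4*1 = 12
k=5: res = 12+5*1 = 17
k=6: res = 17+6*1 = 23
k=7: res = 23+7*1 = 30
k=8: res = 30+8*1 = 38
k=9: res = 38+9*1 = 47

47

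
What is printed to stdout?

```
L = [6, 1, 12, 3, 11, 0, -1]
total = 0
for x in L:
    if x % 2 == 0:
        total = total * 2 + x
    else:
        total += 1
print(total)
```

x=6: even, total = 0*2+6 = 6
x=1: not even, total = 6+1 = 7
x=12: even, total = 7*2+12 = 26
x=3: not even, total = 26+1 = 27
x=11: not even, total = 27+1 = 28
x=0: even, total = 28*2+0 = 56
x=-1: not even, total = 56+1 = 57

57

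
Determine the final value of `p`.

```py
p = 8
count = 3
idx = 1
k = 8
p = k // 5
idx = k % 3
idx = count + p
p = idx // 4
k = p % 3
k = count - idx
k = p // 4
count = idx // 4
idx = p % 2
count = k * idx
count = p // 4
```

1

p = 8//5 = 1
idx = 8%3 = 2
idx = 3+1 = 4
p = 4//4 = 1
k = 1%3 = 1
k = 3-4 = -1
k = 1//4 = 0
count = 4//4 = 1
idx = 1%2 = 1
count = 0*1 = 0
count = 1//4 = 0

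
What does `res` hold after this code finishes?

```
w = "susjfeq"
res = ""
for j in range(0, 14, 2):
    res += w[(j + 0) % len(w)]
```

j=0: add w[0]='s' → 's'
j=2: add w[2]='s' → 'ss'
j=4: add w[4]='f' → 'ssf'
j=6: add w[6]='q' → 'ssfq'
j=8: add w[1]='u' → 'ssfqu'
j=10: add w[3]='j' → 'ssfquj'
j=12: add w[5]='e' → 'ssfquje'

'ssfquje'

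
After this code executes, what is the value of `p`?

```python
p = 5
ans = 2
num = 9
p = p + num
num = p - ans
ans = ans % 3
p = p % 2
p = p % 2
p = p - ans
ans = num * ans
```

p = 5+9 = 14
num = 14-2 = 12
ans = 2%3 = 2
p = 14%2 = 0
p = 0%2 = 0
p = 0-2 = -2
ans = 12*2 = 24

-2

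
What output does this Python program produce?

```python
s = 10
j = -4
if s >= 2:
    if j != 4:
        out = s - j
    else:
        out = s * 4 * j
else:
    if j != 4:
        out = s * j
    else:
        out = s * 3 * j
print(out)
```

s=10, j=-4
s >= 2 is True; j != 4 is True
→ out = s - j = 14

14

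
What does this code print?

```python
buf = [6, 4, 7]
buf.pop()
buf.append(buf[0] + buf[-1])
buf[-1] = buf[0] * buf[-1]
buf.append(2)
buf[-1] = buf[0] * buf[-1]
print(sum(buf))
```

pop() removes 7 → [6, 4]
append buf[0]+buf[-1] = 6+4 = 10 → [6, 4, 10]
buf[-1] = buf[0]*buf[-1] = 6*10 = 60 → [6, 4, 60]
append 2 → [6, 4, 60, 2]
buf[-1] = buf[0]*buf[-1] = 6*2 = 12 → [6, 4, 60, 12]
sum = 82

82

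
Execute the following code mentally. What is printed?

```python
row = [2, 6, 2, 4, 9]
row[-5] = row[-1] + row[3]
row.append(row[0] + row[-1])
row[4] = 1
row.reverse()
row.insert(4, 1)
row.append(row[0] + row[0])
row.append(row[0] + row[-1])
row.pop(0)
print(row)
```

row[-5] = row[-1]+row[3] = 9+4 = 13 → [13, 6, 2, 4, 9]
append row[0]+row[-1] = 13+9 = 22 → [13, 6, 2, 4, 9, 22]
row[4] = 1 → [13, 6, 2, 4, 1, 22]
reverse → [22, 1, 4, 2, 6, 13]
insert 1 at 4 → [22, 1, 4, 2, 1, 6, 13]
append row[0]+row[0] = 22+22 = 44 → [22, 1, 4, 2, 1, 6, 13, 44]
append row[0]+row[-1] = 22+44 = 66 → [22, 1, 4, 2, 1, 6, 13, 44, 66]
pop(0) removes 22 → [1, 4, 2, 1, 6, 13, 44, 66]

[1, 4, 2, 1, 6, 13, 44, 66]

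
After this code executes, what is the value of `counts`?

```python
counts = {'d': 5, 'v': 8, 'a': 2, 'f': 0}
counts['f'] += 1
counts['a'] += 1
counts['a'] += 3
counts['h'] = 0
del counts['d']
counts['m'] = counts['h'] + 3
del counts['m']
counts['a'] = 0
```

{'v': 8, 'a': 0, 'f': 1, 'h': 0}

counts['f'] = 0+1 = 1 → {'d': 5, 'v': 8, 'a': 2, 'f': 1}
counts['a'] = 2+1 = 3 → {'d': 5, 'v': 8, 'a': 3, 'f': 1}
counts['a'] = 3+3 = 6 → {'d': 5, 'v': 8, 'a': 6, 'f': 1}
counts['h'] = 0 → {'d': 5, 'v': 8, 'a': 6, 'f': 1, 'h': 0}
del 'd' → {'v': 8, 'a': 6, 'f': 1, 'h': 0}
counts['m'] = counts['h']+3 = 3 → {'v': 8, 'a': 6, 'f': 1, 'h': 0, 'm': 3}
del 'm' → {'v': 8, 'a': 6, 'f': 1, 'h': 0}
counts['a'] = 0 → {'v': 8, 'a': 0, 'f': 1, 'h': 0}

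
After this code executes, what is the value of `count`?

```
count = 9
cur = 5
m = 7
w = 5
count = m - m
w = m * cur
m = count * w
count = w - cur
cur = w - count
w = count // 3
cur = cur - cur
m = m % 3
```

count = 7-7 = 0
w = 7*5 = 35
m = 0*35 = 0
count = 35-5 = 30
cur = 35-30 = 5
w = 30//3 = 10
cur = 5-5 = 0
m = 0%3 = 0

30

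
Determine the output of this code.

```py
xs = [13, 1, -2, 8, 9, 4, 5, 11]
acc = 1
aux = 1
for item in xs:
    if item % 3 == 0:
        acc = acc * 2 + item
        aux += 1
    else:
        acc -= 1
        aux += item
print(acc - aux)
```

item=13: not %3==0, acc = 1-1 = 0; aux=14
item=1: not %3==0, acc = 0-1 = -1; aux=15
item=-2: not %3==0, acc = (-1)-1 = -2; aux=13
item=8: not %3==0, acc = (-2)-1 = -3; aux=21
item=9: %3==0, acc = (-3)*2+9 = 3; aux=22
item=4: not %3==0, acc = 3-1 = 2; aux=26
item=5: not %3==0, acc = 2-1 = 1; aux=31
item=11: not %3==0, acc = 1-1 = 0; aux=42
acc-aux = 0-42 = -42

-42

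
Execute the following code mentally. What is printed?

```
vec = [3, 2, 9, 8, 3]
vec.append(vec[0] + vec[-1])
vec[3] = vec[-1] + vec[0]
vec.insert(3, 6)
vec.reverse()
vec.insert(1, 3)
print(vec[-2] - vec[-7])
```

append vec[0]+vec[-1] = 3+3 = 6 → [3, 2, 9, 8, 3, 6]
vec[3] = vec[-1]+vec[0] = 6+3 = 9 → [3, 2, 9, 9, 3, 6]
insert 6 at 3 → [3, 2, 9, 6, 9, 3, 6]
reverse → [6, 3, 9, 6, 9, 2, 3]
insert 3 at 1 → [6, 3, 3, 9, 6, 9, 2, 3]
vec[-2]-vec[-7] = 2-3 = -1

-1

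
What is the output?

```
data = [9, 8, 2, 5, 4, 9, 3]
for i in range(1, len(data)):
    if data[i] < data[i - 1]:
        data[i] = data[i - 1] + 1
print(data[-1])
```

i=1: 8<9, data[1] = 9+1 = 10 → [9, 10, 2, 5, 4, 9, 3]
i=2: 2<10, data[2] = 10+1 = 11 → [9, 10, 11, 5, 4, 9, 3]
i=3: 5<11, data[3] = 11+1 = 12 → [9, 10, 11, 12, 4, 9, 3]
i=4: 4<12, data[4] = 12+1 = 13 → [9, 10, 11, 12, 13, 9, 3]
i=5: 9<13, data[5] = 13+1 = 14 → [9, 10, 11, 12, 13, 14, 3]
i=6: 3<14, data[6] = 14+1 = 15 → [9, 10, 11, 12, 13, 14, 15]

15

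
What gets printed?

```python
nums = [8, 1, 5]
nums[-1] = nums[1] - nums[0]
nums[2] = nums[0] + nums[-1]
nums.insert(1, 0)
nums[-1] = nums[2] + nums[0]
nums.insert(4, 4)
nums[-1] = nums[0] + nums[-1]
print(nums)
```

nums[-1] = nums[1]-nums[0] = 1-8 = -7 → [8, 1, -7]
nums[2] = nums[0]+nums[-1] = 8+(-7) = 1 → [8, 1, 1]
insert 0 at 1 → [8, 0, 1, 1]
nums[-1] = nums[2]+nums[0] = 1+8 = 9 → [8, 0, 1, 9]
insert 4 at 4 → [8, 0, 1, 9, 4]
nums[-1] = nums[0]+nums[-1] = 8+4 = 12 → [8, 0, 1, 9, 12]

[8, 0, 1, 9, 12]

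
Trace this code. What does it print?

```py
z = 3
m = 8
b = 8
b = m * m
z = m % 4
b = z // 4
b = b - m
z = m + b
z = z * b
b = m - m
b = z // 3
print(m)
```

8

b = 8*8 = 64
z = 8%4 = 0
b = 0//4 = 0
b = 0-8 = -8
z = 8+(-8) = 0
z = 0*(-8) = 0
b = 8-8 = 0
b = 0//3 = 0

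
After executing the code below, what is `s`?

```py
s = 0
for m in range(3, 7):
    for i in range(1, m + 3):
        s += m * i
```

485

m=3,i=1: s = 0+3 = 3
m=3,i=2: s = 3+6 = 9
m=3,i=3: s = 9+9 = 18
m=3,i=4: s = 18+12 = 30
m=3,i=5: s = 30+15 = 45
m=4,i=1: s = 45+4 = 49
m=4,i=2: s = 49+8 = 57
m=4,i=3: s = 57+12 = 69
m=4,i=4: s = 69+16 = 85
m=4,i=5: s = 85+20 = 105
m=4,i=6: s = 105+24 = 129
m=5,i=1: s = 129+5 = 134
m=5,i=2: s = 134+10 = 144
m=5,i=3: s = 144+15 = 159
m=5,i=4: s = 159+20 = 179
m=5,i=5: s = 179+25 = 204
m=5,i=6: s = 204+30 = 234
m=5,i=7: s = 234+35 = 269
m=6,i=1: s = 269+6 = 275
m=6,i=2: s = 275+12 = 287
m=6,i=3: s = 287+18 = 305
m=6,i=4: s = 305+24 = 329
m=6,i=5: s = 329+30 = 359
m=6,i=6: s = 359+36 = 395
m=6,i=7: s = 395+42 = 437
m=6,i=8: s = 437+48 = 485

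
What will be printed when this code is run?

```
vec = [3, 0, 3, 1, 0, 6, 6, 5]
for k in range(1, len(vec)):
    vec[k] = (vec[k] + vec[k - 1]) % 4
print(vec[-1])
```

0

k=1: vec[1] = (0+3)%4 = 3 → [3, 3, 3, 1, 0, 6, 6, 5]
k=2: vec[2] = (3+3)%4 = 2 → [3, 3, 2, 1, 0, 6, 6, 5]
k=3: vec[3] = (1+2)%4 = 3 → [3, 3, 2, 3, 0, 6, 6, 5]
k=4: vec[4] = (0+3)%4 = 3 → [3, 3, 2, 3, 3, 6, 6, 5]
k=5: vec[5] = (6+3)%4 = 1 → [3, 3, 2, 3, 3, 1, 6, 5]
k=6: vec[6] = (6+1)%4 = 3 → [3, 3, 2, 3, 3, 1, 3, 5]
k=7: vec[7] = (5+3)%4 = 0 → [3, 3, 2, 3, 3, 1, 3, 0]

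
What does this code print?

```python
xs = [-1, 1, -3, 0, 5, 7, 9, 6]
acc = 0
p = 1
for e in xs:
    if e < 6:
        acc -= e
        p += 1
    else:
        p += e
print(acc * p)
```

e=-1: <6, acc = 0-(-1) = 1; p=2
e=1: <6, acc = 1-1 = 0; p=3
e=-3: <6, acc = 0-(-3) = 3; p=4
e=0: <6, acc = 3-0 = 3; p=5
e=5: <6, acc = 3-5 = -2; p=6
e=7: not <6; p=13
e=9: not <6; p=22
e=6: not <6; p=28
acc*p = (-2)*28 = -56

-56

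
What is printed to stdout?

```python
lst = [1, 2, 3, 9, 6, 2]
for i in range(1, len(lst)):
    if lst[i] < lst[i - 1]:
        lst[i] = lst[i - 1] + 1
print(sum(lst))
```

36

i=1: 2>=1, unchanged → [1, 2, 3, 9, 6, 2]
i=2: 3>=2, unchanged → [1, 2, 3, 9, 6, 2]
i=3: 9>=3, unchanged → [1, 2, 3, 9, 6, 2]
i=4: 6<9, lst[4] = 9+1 = 10 → [1, 2, 3, 9, 10, 2]
i=5: 2<10, lst[5] = 10+1 = 11 → [1, 2, 3, 9, 10, 11]
sum = 36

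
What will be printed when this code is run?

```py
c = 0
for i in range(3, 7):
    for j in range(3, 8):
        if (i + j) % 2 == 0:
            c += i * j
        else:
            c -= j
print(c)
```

i=3,j=3: even sum, c = 0+9 = 9
i=3,j=4: odd sum, c = 9-4 = 5
i=3,j=5: even sum, c = 5+15 = 20
i=3,j=6: odd sum, c = 20-6 = 14
i=3,j=7: even sum, c = 14+21 = 35
i=4,j=3: odd sum, c = 35-3 = 32
i=4,j=4: even sum, c = 32+16 = 48
i=4,j=5: odd sum, c = 48-5 = 43
i=4,j=6: even sum, c = 43+24 = 67
i=4,j=7: odd sum, c = 67-7 = 60
i=5,j=3: even sum, c = 60+15 = 75
i=5,j=4: odd sum, c = 75-4 = 71
i=5,j=5: even sum, c = 71+25 = 96
i=5,j=6: odd sum, c = 96-6 = 90
i=5,j=7: even sum, c = 90+35 = 125
i=6,j=3: odd sum, c = 125-3 = 122
i=6,j=4: even sum, c = 122+24 = 146
i=6,j=5: odd sum, c = 146-5 = 141
i=6,j=6: even sum, c = 141+36 = 177
i=6,j=7: odd sum, c = 177-7 = 170

170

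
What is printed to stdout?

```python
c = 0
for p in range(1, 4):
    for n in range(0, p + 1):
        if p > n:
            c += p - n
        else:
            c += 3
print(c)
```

p=1,n=0: 1>0, c = 0+1 = 1
p=1,n=1: not 1>1, c = 1+3 = 4
p=2,n=0: 2>0, c = 4+2 = 6
p=2,n=1: 2>1, c = 6+1 = 7
p=2,n=2: not 2>2, c = 7+3 = 10
p=3,n=0: 3>0, c = 10+3 = 13
p=3,n=1: 3>1, c = 13+2 = 15
p=3,n=2: 3>2, c = 15+1 = 16
p=3,n=3: not 3>3, c = 16+3 = 19

19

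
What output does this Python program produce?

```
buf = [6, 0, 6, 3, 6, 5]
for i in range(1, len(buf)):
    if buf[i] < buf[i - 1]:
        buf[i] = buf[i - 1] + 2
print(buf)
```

[6, 8, 10, 12, 14, 16]

i=1: 0<6, buf[1] = 6+2 = 8 → [6, 8, 6, 3, 6, 5]
i=2: 6<8, buf[2] = 8+2 = 10 → [6, 8, 10, 3, 6, 5]
i=3: 3<10, buf[3] = 10+2 = 12 → [6, 8, 10, 12, 6, 5]
i=4: 6<12, buf[4] = 12+2 = 14 → [6, 8, 10, 12, 14, 5]
i=5: 5<14, buf[5] = 14+2 = 16 → [6, 8, 10, 12, 14, 16]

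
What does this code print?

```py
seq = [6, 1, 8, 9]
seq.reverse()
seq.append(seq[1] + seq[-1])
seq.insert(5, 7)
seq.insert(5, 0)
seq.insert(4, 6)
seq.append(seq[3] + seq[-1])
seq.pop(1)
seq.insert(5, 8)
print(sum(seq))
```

reverse → [9, 8, 1, 6]
append seq[1]+seq[-1] = 8+6 = 14 → [9, 8, 1, 6, 14]
insert 7 at 5 → [9, 8, 1, 6, 14, 7]
insert 0 at 5 → [9, 8, 1, 6, 14, 0, 7]
insert 6 at 4 → [9, 8, 1, 6, 6, 14, 0, 7]
append seq[3]+seq[-1] = 6+7 = 13 → [9, 8, 1, 6, 6, 14, 0, 7, 13]
pop(1) removes 8 → [9, 1, 6, 6, 14, 0, 7, 13]
insert 8 at 5 → [9, 1, 6, 6, 14, 8, 0, 7, 13]
sum = 64

64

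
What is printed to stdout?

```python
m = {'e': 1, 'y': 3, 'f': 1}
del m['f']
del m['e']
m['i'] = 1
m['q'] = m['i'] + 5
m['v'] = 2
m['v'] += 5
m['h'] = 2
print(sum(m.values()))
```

19

del 'f' → {'e': 1, 'y': 3}
del 'e' → {'y': 3}
m['i'] = 1 → {'y': 3, 'i': 1}
m['q'] = m['i']+5 = 6 → {'y': 3, 'i': 1, 'q': 6}
m['v'] = 2 → {'y': 3, 'i': 1, 'q': 6, 'v': 2}
m['v'] = 2+5 = 7 → {'y': 3, 'i': 1, 'q': 6, 'v': 7}
m['h'] = 2 → {'y': 3, 'i': 1, 'q': 6, 'v': 7, 'h': 2}
sum of values = 19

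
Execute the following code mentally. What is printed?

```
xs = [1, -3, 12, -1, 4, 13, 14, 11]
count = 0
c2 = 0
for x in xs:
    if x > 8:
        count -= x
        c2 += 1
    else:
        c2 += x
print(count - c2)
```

x=1: not >8; c2=1
x=-3: not >8; c2=-2
x=12: >8, count = 0-12 = -12; c2=-1
x=-1: not >8; c2=-2
x=4: not >8; c2=2
x=13: >8, count = (-12)-13 = -25; c2=3
x=14: >8, count = (-25)-14 = -39; c2=4
x=11: >8, count = (-39)-11 = -50; c2=5
count-c2 = (-50)-5 = -55

-55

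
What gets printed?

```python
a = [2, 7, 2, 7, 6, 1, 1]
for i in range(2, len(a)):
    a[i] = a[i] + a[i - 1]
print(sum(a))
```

103

i=2: a[2] = 2+7 = 9 → [2, 7, 9, 7, 6, 1, 1]
i=3: a[3] = 7+9 = 16 → [2, 7, 9, 16, 6, 1, 1]
i=4: a[4] = 6+16 = 22 → [2, 7, 9, 16, 22, 1, 1]
i=5: a[5] = 1+22 = 23 → [2, 7, 9, 16, 22, 23, 1]
i=6: a[6] = 1+23 = 24 → [2, 7, 9, 16, 22, 23, 24]
sum = 103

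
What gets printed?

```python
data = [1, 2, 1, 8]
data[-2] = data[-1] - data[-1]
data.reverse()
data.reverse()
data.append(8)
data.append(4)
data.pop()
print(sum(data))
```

19

data[-2] = data[-1]-data[-1] = 8-8 = 0 → [1, 2, 0, 8]
reverse → [8, 0, 2, 1]
reverse → [1, 2, 0, 8]
append 8 → [1, 2, 0, 8, 8]
append 4 → [1, 2, 0, 8, 8, 4]
pop() removes 4 → [1, 2, 0, 8, 8]
sum = 19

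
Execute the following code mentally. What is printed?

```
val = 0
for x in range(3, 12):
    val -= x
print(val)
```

x=3: val = 0-3 = -3
x=4: val = (-3)-4 = -7
x=5: val = (-7)-5 = -12
x=6: val = (-12)-6 = -18
x=7: val = (-18)-7 = -25
x=8: val = (-25)-8 = -33
x=9: val = (-33)-9 = -42
x=10: val = (-42)-10 = -52
x=11: val = (-52)-11 = -63

-63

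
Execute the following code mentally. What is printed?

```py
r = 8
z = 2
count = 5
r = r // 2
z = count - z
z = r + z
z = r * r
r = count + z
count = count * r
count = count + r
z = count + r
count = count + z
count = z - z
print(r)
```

21

r = 8//2 = 4
z = 5-2 = 3
z = 4+3 = 7
z = 4*4 = 16
r = 5+16 = 21
count = 5*21 = 105
count = 105+21 = 126
z = 126+21 = 147
count = 126+147 = 273
count = 147-147 = 0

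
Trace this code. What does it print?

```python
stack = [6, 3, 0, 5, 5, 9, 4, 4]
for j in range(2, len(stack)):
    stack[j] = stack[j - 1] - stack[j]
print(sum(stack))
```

j=2: stack[2] = 3-0 = 3 → [6, 3, 3, 5, 5, 9, 4, 4]
j=3: stack[3] = 3-5 = -2 → [6, 3, 3, -2, 5, 9, 4, 4]
j=4: stack[4] = (-2)-5 = -7 → [6, 3, 3, -2, -7, 9, 4, 4]
j=5: stack[5] = (-7)-9 = -16 → [6, 3, 3, -2, -7, -16, 4, 4]
j=6: stack[6] = (-16)-4 = -20 → [6, 3, 3, -2, -7, -16, -20, 4]
j=7: stack[7] = (-20)-4 = -24 → [6, 3, 3, -2, -7, -16, -20, -24]
sum = -57

-57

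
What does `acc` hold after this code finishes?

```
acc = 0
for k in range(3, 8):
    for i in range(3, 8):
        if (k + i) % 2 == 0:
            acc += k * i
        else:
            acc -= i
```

k=3,i=3: even sum, acc = 0+9 = 9
k=3,i=4: odd sum, acc = 9-4 = 5
k=3,i=5: even sum, acc = 5+15 = 20
k=3,i=6: odd sum, acc = 20-6 = 14
k=3,i=7: even sum, acc = 14+21 = 35
k=4,i=3: odd sum, acc = 35-3 = 32
k=4,i=4: even sum, acc = 32+16 = 48
k=4,i=5: odd sum, acc = 48-5 = 43
k=4,i=6: even sum, acc = 43+24 = 67
k=4,i=7: odd sum, acc = 67-7 = 60
k=5,i=3: even sum, acc = 60+15 = 75
k=5,i=4: odd sum, acc = 75-4 = 71
k=5,i=5: even sum, acc = 71+25 = 96
k=5,i=6: odd sum, acc = 96-6 = 90
k=5,i=7: even sum, acc = 90+35 = 125
k=6,i=3: odd sum, acc = 125-3 = 122
k=6,i=4: even sum, acc = 122+24 = 146
k=6,i=5: odd sum, acc = 146-5 = 141
k=6,i=6: even sum, acc = 141+36 = 177
k=6,i=7: odd sum, acc = 177-7 = 170
k=7,i=3: even sum, acc = 170+21 = 191
k=7,i=4: odd sum, acc = 191-4 = 187
k=7,i=5: even sum, acc = 187+35 = 222
k=7,i=6: odd sum, acc = 222-6 = 216
k=7,i=7: even sum, acc = 216+49 = 265

265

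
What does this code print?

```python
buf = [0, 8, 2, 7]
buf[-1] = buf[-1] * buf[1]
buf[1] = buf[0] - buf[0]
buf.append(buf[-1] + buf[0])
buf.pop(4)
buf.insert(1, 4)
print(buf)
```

[0, 4, 0, 2, 56]

buf[-1] = buf[-1]*buf[1] = 7*8 = 56 → [0, 8, 2, 56]
buf[1] = buf[0]-buf[0] = 0-0 = 0 → [0, 0, 2, 56]
append buf[-1]+buf[0] = 56+0 = 56 → [0, 0, 2, 56, 56]
pop(4) removes 56 → [0, 0, 2, 56]
insert 4 at 1 → [0, 4, 0, 2, 56]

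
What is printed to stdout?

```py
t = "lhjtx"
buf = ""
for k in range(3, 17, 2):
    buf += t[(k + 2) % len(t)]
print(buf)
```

ljxhtlj

k=3: add t[0]='l' → 'l'
k=5: add t[2]='j' → 'lj'
k=7: add t[4]='x' → 'ljx'
k=9: add t[1]='h' → 'ljxh'
k=11: add t[3]='t' → 'ljxht'
k=13: add t[0]='l' → 'ljxhtl'
k=15: add t[2]='j' → 'ljxhtlj'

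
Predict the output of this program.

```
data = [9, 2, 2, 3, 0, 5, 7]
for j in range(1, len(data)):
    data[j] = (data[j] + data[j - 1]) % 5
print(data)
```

[9, 1, 3, 1, 1, 1, 3]

j=1: data[1] = (2+9)%5 = 1 → [9, 1, 2, 3, 0, 5, 7]
j=2: data[2] = (2+1)%5 = 3 → [9, 1, 3, 3, 0, 5, 7]
j=3: data[3] = (3+3)%5 = 1 → [9, 1, 3, 1, 0, 5, 7]
j=4: data[4] = (0+1)%5 = 1 → [9, 1, 3, 1, 1, 5, 7]
j=5: data[5] = (5+1)%5 = 1 → [9, 1, 3, 1, 1, 1, 7]
j=6: data[6] = (7+1)%5 = 3 → [9, 1, 3, 1, 1, 1, 3]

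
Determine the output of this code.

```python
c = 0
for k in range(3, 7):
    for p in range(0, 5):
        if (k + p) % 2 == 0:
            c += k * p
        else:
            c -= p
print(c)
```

72

k=3,p=0: odd sum, c = 0-0 = 0
k=3,p=1: even sum, c = 0+3 = 3
k=3,p=2: odd sum, c = 3-2 = 1
k=3,p=3: even sum, c = 1+9 = 10
k=3,p=4: odd sum, c = 10-4 = 6
k=4,p=0: even sum, c = 6+0 = 6
k=4,p=1: odd sum, c = 6-1 = 5
k=4,p=2: even sum, c = 5+8 = 13
k=4,p=3: odd sum, c = 13-3 = 10
k=4,p=4: even sum, c = 10+16 = 26
k=5,p=0: odd sum, c = 26-0 = 26
k=5,p=1: even sum, c = 26+5 = 31
k=5,p=2: odd sum, c = 31-2 = 29
k=5,p=3: even sum, c = 29+15 = 44
k=5,p=4: odd sum, c = 44-4 = 40
k=6,p=0: even sum, c = 40+0 = 40
k=6,p=1: odd sum, c = 40-1 = 39
k=6,p=2: even sum, c = 39+12 = 51
k=6,p=3: odd sum, c = 51-3 = 48
k=6,p=4: even sum, c = 48+24 = 72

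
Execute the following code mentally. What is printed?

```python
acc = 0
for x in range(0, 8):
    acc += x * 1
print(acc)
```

x=0: acc = 0+0*1 = 0
x=1: acc = 0+1*1 = 1
x=2: acc = 1+2*1 = 3
x=3: acc = 3+3*1 = 6
x=4: acc = 6+4*1 = 10
x=5: acc = 10+5*1 = 15
x=6: acc = 15+6*1 = 21
x=7: acc = 21+7*1 = 28

28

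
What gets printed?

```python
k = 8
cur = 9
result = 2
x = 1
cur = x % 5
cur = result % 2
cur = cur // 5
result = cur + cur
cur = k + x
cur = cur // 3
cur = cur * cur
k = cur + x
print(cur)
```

cur = 1%5 = 1
cur = 2%2 = 0
cur = 0//5 = 0
result = 0+0 = 0
cur = 8+1 = 9
cur = 9//3 = 3
cur = 3*3 = 9
k = 9+1 = 10

9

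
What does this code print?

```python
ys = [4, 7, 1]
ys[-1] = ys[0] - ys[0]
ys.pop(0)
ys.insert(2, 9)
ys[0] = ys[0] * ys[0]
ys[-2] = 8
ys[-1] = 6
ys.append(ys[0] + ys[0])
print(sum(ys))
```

ys[-1] = ys[0]-ys[0] = 4-4 = 0 → [4, 7, 0]
pop(0) removes 4 → [7, 0]
insert 9 at 2 → [7, 0, 9]
ys[0] = ys[0]*ys[0] = 7*7 = 49 → [49, 0, 9]
ys[-2] = 8 → [49, 8, 9]
ys[-1] = 6 → [49, 8, 6]
append ys[0]+ys[0] = 49+49 = 98 → [49, 8, 6, 98]
sum = 161

161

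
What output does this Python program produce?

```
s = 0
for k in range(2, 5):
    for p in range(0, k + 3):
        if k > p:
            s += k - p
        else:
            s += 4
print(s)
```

55

k=2,p=0: 2>0, s = 0+2 = 2
k=2,p=1: 2>1, s = 2+1 = 3
k=2,p=2: not 2>2, s = 3+4 = 7
k=2,p=3: not 2>3, s = 7+4 = 11
k=2,p=4: not 2>4, s = 11+4 = 15
k=3,p=0: 3>0, s = 15+3 = 18
k=3,p=1: 3>1, s = 18+2 = 20
k=3,p=2: 3>2, s = 20+1 = 21
k=3,p=3: not 3>3, s = 21+4 = 25
k=3,p=4: not 3>4, s = 25+4 = 29
k=3,p=5: not 3>5, s = 29+4 = 33
k=4,p=0: 4>0, s = 33+4 = 37
k=4,p=1: 4>1, s = 37+3 = 40
k=4,p=2: 4>2, s = 40+2 = 42
k=4,p=3: 4>3, s = 42+1 = 43
k=4,p=4: not 4>4, s = 43+4 = 47
k=4,p=5: not 4>5, s = 47+4 = 51
k=4,p=6: not 4>6, s = 51+4 = 55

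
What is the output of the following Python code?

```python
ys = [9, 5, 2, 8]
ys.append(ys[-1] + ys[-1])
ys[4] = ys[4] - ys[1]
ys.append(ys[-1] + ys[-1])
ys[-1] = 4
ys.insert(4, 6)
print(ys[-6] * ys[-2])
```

append ys[-1]+ys[-1] = 8+8 = 16 → [9, 5, 2, 8, 16]
ys[4] = ys[4]-ys[1] = 16-5 = 11 → [9, 5, 2, 8, 11]
append ys[-1]+ys[-1] = 11+11 = 22 → [9, 5, 2, 8, 11, 22]
ys[-1] = 4 → [9, 5, 2, 8, 11, 4]
insert 6 at 4 → [9, 5, 2, 8, 6, 11, 4]
ys[-6]*ys[-2] = 5*11 = 55

55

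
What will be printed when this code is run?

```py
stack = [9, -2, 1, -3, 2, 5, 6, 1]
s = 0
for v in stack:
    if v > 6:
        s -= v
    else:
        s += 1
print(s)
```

v=9: >6, s = 0-9 = -9
v=-2: not >6, s = (-9)+1 = -8
v=1: not >6, s = (-8)+1 = -7
v=-3: not >6, s = (-7)+1 = -6
v=2: not >6, s = (-6)+1 = -5
v=5: not >6, s = (-5)+1 = -4
v=6: not >6, s = (-4)+1 = -3
v=1: not >6, s = (-3)+1 = -2

-2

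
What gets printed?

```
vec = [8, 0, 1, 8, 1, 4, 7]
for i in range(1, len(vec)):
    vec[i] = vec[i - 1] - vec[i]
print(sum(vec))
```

i=1: vec[1] = 8-0 = 8 → [8, 8, 1, 8, 1, 4, 7]
i=2: vec[2] = 8-1 = 7 → [8, 8, 7, 8, 1, 4, 7]
i=3: vec[3] = 7-8 = -1 → [8, 8, 7, -1, 1, 4, 7]
i=4: vec[4] = (-1)-1 = -2 → [8, 8, 7, -1, -2, 4, 7]
i=5: vec[5] = (-2)-4 = -6 → [8, 8, 7, -1, -2, -6, 7]
i=6: vec[6] = (-6)-7 = -13 → [8, 8, 7, -1, -2, -6, -13]
sum = 1

1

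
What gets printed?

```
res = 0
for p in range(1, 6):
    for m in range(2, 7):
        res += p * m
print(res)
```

300

p=1,m=2: res = 0+2 = 2
p=1,m=3: res = 2+3 = 5
p=1,m=4: res = 5+4 = 9
p=1,m=5: res = 9+5 = 14
p=1,m=6: res = 14+6 = 20
p=2,m=2: res = 20+4 = 24
p=2,m=3: res = 24+6 = 30
p=2,m=4: res = 30+8 = 38
p=2,m=5: res = 38+10 = 48
p=2,m=6: res = 48+12 = 60
p=3,m=2: res = 60+6 = 66
p=3,m=3: res = 66+9 = 75
p=3,m=4: res = 75+12 = 87
p=3,m=5: res = 87+15 = 102
p=3,m=6: res = 102+18 = 120
p=4,m=2: res = 120+8 = 128
p=4,m=3: res = 128+12 = 140
p=4,m=4: res = 140+16 = 156
p=4,m=5: res = 156+20 = 176
p=4,m=6: res = 176+24 = 200
p=5,m=2: res = 200+10 = 210
p=5,m=3: res = 210+15 = 225
p=5,m=4: res = 225+20 = 245
p=5,m=5: res = 245+25 = 270
p=5,m=6: res = 270+30 = 300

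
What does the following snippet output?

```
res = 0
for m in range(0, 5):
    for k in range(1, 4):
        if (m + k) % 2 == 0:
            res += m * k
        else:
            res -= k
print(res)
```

12

m=0,k=1: odd sum, res = 0-1 = -1
m=0,k=2: even sum, res = (-1)+0 = -1
m=0,k=3: odd sum, res = (-1)-3 = -4
m=1,k=1: even sum, res = (-4)+1 = -3
m=1,k=2: odd sum, res = (-3)-2 = -5
m=1,k=3: even sum, res = (-5)+3 = -2
m=2,k=1: odd sum, res = (-2)-1 = -3
m=2,k=2: even sum, res = (-3)+4 = 1
m=2,k=3: odd sum, res = 1-3 = -2
m=3,k=1: even sum, res = (-2)+3 = 1
m=3,k=2: odd sum, res = 1-2 = -1
m=3,k=3: even sum, res = (-1)+9 = 8
m=4,k=1: odd sum, res = 8-1 = 7
m=4,k=2: even sum, res = 7+8 = 15
m=4,k=3: odd sum, res = 15-3 = 12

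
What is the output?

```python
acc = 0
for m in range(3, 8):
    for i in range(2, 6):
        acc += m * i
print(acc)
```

350

m=3,i=2: acc = 0+6 = 6
m=3,i=3: acc = 6+9 = 15
m=3,i=4: acc = 15+12 = 27
m=3,i=5: acc = 27+15 = 42
m=4,i=2: acc = 42+8 = 50
m=4,i=3: acc = 50+12 = 62
m=4,i=4: acc = 62+16 = 78
m=4,i=5: acc = 78+20 = 98
m=5,i=2: acc = 98+10 = 108
m=5,i=3: acc = 108+15 = 123
m=5,i=4: acc = 123+20 = 143
m=5,i=5: acc = 143+25 = 168
m=6,i=2: acc = 168+12 = 180
m=6,i=3: acc = 180+18 = 198
m=6,i=4: acc = 198+24 = 222
m=6,i=5: acc = 222+30 = 252
m=7,i=2: acc = 252+14 = 266
m=7,i=3: acc = 266+21 = 287
m=7,i=4: acc = 287+28 = 315
m=7,i=5: acc = 315+35 = 350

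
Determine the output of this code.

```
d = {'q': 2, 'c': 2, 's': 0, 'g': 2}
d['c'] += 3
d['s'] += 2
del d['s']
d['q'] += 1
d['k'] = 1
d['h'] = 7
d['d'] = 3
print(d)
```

d['c'] = 2+3 = 5 → {'q': 2, 'c': 5, 's': 0, 'g': 2}
d['s'] = 0+2 = 2 → {'q': 2, 'c': 5, 's': 2, 'g': 2}
del 's' → {'q': 2, 'c': 5, 'g': 2}
d['q'] = 2+1 = 3 → {'q': 3, 'c': 5, 'g': 2}
d['k'] = 1 → {'q': 3, 'c': 5, 'g': 2, 'k': 1}
d['h'] = 7 → {'q': 3, 'c': 5, 'g': 2, 'k': 1, 'h': 7}
d['d'] = 3 → {'q': 3, 'c': 5, 'g': 2, 'k': 1, 'h': 7, 'd': 3}

{'q': 3, 'c': 5, 'g': 2, 'k': 1, 'h': 7, 'd': 3}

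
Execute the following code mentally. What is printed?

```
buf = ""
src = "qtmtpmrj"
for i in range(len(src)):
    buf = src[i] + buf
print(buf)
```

i=0: prepend 'q' → 'q'
i=1: prepend 't' → 'tq'
i=2: prepend 'm' → 'mtq'
i=3: prepend 't' → 'tmtq'
i=4: prepend 'p' → 'ptmtq'
i=5: prepend 'm' → 'mptmtq'
i=6: prepend 'r' → 'rmptmtq'
i=7: prepend 'j' → 'jrmptmtq'

jrmptmtq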